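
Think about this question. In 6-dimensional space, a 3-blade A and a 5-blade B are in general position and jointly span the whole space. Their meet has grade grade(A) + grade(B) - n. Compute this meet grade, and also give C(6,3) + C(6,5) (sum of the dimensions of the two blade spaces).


Meet grade = grade(A) + grade(B) - n
= 3 + 5 - 6 = 2
C(6,3) = 20
C(6,5) = 6
dim_A + dim_B = 20 + 6 = 26


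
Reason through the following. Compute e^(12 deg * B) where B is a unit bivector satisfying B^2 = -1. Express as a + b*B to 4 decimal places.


For a unit bivector B with B^2 = -1, the exponential series gives
e^(theta*B) = cos(theta) + sin(theta)*B (the GA analogue of Euler's formula).
theta = 12 degrees = 0.20944 rad
cos(12 deg) = 0.9781
sin(12 deg) = 0.2079
exp(theta*B) = 0.9781 + 0.2079*B


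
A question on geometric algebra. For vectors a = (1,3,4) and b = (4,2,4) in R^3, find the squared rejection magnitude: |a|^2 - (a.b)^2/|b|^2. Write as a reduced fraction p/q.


|a|^2 = 1^2 + 3^2 + 4^2 = 26
|b|^2 = 4^2 + 2^2 + 4^2 = 36
a . b = 1*4 + 3*2 + 4*4 = 26
(a.b)^2 = 26^2 = 676
|rej|^2 = 26 - 676/36
= (936 - 676)/36
= 260/36
In lowest terms: 65/9


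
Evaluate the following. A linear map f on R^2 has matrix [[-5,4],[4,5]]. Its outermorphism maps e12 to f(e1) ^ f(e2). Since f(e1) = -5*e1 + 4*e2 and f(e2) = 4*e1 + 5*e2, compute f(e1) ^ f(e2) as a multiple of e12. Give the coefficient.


The outermorphism of a linear map f sends e1^e2 to f(e1)^f(e2).
f(e1) = -5*e1 + 4*e2
f(e2) = 4*e1 + 5*e2
f(e1) ^ f(e2) = (-5*e1 + 4*e2) ^ (4*e1 + 5*e2)
= (-5)*5*e12 + 4*4*e21
= (-25 - 16)*e12
= -41*e12
Coefficient = -41


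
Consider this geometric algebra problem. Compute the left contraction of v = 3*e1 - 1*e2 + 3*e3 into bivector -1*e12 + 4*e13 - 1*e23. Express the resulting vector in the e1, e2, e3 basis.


Left contraction v _| B = <vB>_1 (grade-1 part of the geometric product vB).
Using e1_|e12 = e2, e2_|e12 = -e1, e1_|e13 = e3, e3_|e13 = -e1, e2_|e23 = e3, e3_|e23 = -e2:
e1 coeff: -v2*b12 - v3*b13 = -(-1)*(-1) - (3)*(4) = -13
e2 coeff: v1*b12 - v3*b23 = (3)*(-1) - (3)*(-1) = 0
e3 coeff: v1*b13 + v2*b23 = (3)*(4) + (-1)*(-1) = 13
v _| B = -13*e1 + 0*e2 + 13*e3


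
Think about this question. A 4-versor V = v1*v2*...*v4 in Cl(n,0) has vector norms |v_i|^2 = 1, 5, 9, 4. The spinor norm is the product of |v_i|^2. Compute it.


Spinor norm N(V) = |v1|^2 * |v2|^2 * ... * |v4|^2
= 1 * 5 * 9 * 4
Running product: 1, 5, 45, 180
N(V) = 180


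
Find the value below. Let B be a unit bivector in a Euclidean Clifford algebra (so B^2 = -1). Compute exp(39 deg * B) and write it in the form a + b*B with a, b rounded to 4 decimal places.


For a unit bivector B with B^2 = -1, the exponential series gives
e^(theta*B) = cos(theta) + sin(theta)*B (the GA analogue of Euler's formula).
theta = 39 degrees = 0.680678 rad
cos(39 deg) = 0.7771
sin(39 deg) = 0.6293
exp(theta*B) = 0.7771 + 0.6293*B


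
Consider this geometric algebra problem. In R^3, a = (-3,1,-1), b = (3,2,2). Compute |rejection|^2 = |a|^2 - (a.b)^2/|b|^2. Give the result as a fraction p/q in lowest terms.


|a|^2 = (-3)^2 + 1^2 + (-1)^2 = 11
|b|^2 = 3^2 + 2^2 + 2^2 = 17
a . b = (-3)*3 + 1*2 + (-1)*2 = -9
(a.b)^2 = (-9)^2 = 81
|rej|^2 = 11 - 81/17
= (187 - 81)/17
= 106/17
In lowest terms: 106/17


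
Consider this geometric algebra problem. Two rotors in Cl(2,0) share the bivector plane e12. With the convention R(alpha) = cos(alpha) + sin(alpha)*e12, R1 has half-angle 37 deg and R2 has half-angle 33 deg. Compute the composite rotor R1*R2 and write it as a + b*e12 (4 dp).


Same-plane rotors commute and their half-angles add:
R1*R2 = cos(a1 + a2) + sin(a1 + a2)*e12.
a1 + a2 = 37 + 33 = 70 deg
cos(70 deg) = 0.3420
sin(70 deg) = 0.9397
R1*R2 = 0.3420 + 0.9397*e12


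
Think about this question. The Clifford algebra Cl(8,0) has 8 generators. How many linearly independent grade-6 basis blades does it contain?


Number of grade-k basis blades in Cl(p,q) with n = p + q is C(n, k).
n = 8 + 0 = 8
C(8, 6) = 8! / (6! * 2!)
= 40320 / (720 * 2)
= 28


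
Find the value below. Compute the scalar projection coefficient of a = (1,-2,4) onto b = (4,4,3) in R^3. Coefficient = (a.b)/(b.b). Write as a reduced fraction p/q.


Projection coefficient = (a . b) / (b . b)
a . b = 1*4 + (-2)*4 + 4*3
= 4 + (-8) + 12 = 8
b . b = 4^2 + 4^2 + 3^2
= 16 + 16 + 9 = 41
Coefficient = 8/41
In lowest terms: 8/41


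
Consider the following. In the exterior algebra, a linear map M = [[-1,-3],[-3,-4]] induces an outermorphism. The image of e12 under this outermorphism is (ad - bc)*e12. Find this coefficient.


The outermorphism of a linear map f sends e1^e2 to f(e1)^f(e2).
f(e1) = -1*e1 - 3*e2
f(e2) = -3*e1 - 4*e2
f(e1) ^ f(e2) = (-1*e1 - 3*e2) ^ (-3*e1 - 4*e2)
= (-1)*(-4)*e12 + (-3)*(-3)*e21
= (4 - 9)*e12
= -5*e12
Coefficient = -5


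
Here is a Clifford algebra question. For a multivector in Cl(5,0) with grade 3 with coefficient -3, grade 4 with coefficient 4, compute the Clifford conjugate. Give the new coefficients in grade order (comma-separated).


Clifford conjugate sign for grade k: (-1)^(k(k+1)/2)
Grade 3: (-1)^(3*4/2) = (-1)^6 = 1, coeff -3 -> -3
Grade 4: (-1)^(4*5/2) = (-1)^10 = 1, coeff 4 -> 4
Conjugated coefficients: -3, 4


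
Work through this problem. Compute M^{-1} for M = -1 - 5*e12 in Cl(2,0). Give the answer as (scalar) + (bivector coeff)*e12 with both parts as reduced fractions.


M = -1 - 5*e12, where e12^2 = -1.
Since M commutes with its reverse ~M = a - b*e12, M * ~M = a^2 - b^2*e12^2 = a^2 + b^2.
So M^{-1} = ~M / (a^2 + b^2) = (a - b*e12)/(a^2 + b^2).
a^2 + b^2 = 1 + 25 = 26
Scalar part = -1/26 = -1/26
Bivector coeff = 5/26 = 5/26
M^{-1} = -1/26 + 5/26*e12


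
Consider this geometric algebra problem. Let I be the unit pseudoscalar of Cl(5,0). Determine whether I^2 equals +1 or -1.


The pseudoscalar I = e1...e_n (product of all n generators) of Cl(p,q) satisfies I^2 = (-1)^(q + n(n-1)/2).
p = 5, q = 0, n = p + q = 5
n(n-1)/2 = 5 * 4 / 2 = 10
Exponent = q + n(n-1)/2 = 0 + 10 = 10
I^2 = (-1)^10 = +1


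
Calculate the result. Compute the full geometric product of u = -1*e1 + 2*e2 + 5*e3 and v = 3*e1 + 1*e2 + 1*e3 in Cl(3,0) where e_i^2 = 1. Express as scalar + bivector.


In Cl(3,0): e_i^2 = 1, e_ie_j = -e_je_i for i != j.
Scalar part = u . v = (-1)*3 + 2*1 + 5*1
= -3 + 2 + 5 = 4
e12 coeff = (-1)*1 - 2*3 = -1 - 6 = -7
e13 coeff = (-1)*1 - 5*3 = -1 - 15 = -16
e23 coeff = 2*1 - 5*1 = 2 - 5 = -3
uv = 4 - 7*e12 - 16*e13 - 3*e23


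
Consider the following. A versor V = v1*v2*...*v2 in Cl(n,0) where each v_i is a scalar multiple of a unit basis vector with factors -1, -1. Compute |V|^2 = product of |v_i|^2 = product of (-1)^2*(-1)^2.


Each vector v_i has |v_i|^2 = s_i^2
Squared scales: (-1)^2 = 1, (-1)^2 = 1
|V|^2 = 1 * 1
= 1


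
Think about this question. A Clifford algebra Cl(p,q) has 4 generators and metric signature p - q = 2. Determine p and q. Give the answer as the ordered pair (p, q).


We need p + q = 4 and p - q = 2.
Adding: 2p = 4 + 2 = 6, so p = 3.
Then q = 4 - 3 = 1.
(p, q) = (3, 1)


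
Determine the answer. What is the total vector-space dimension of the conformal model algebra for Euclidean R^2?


The conformal model of R^2 uses Cl(3,1): the 2 Euclidean generators plus two extra orthogonal generators e+ (e+^2 = +1) and e- (e-^2 = -1), from which the null vectors e0, einf are built.
Number of generators m = 2 + 2 = 4.
dim Cl(p,q) = 2^m = 2^4 = 16


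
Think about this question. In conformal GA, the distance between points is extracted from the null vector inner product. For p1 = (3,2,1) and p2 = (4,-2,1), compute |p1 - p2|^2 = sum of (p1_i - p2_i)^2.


p1 - p2 = (-1, 4, 0)
|p1 - p2|^2 = (-1)^2 + 4^2 + 0^2
= 1 + 16 + 0
= 17


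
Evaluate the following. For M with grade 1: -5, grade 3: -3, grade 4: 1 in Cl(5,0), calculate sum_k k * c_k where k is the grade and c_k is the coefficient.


Grade-weighted sum = sum of grade_k * coefficient_k
1*(-5) = -5
3*(-3) = -9
4*1 = 4
Total = -5 + (-9) + 4 = -10


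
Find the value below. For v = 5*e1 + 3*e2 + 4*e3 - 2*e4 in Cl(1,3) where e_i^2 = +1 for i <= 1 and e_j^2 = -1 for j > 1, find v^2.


v^2 = sum of c_i^2 * e_i^2
Positive signature terms (e_i^2 = +1): 5^2 = 25
Negative signature terms (e_j^2 = -1): 3^2 + 4^2 + (-2)^2 = 29
v^2 = 25 - 29 = -4


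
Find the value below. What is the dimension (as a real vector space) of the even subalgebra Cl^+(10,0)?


Even subalgebra dimension = 2^(n-1)
n = 10 + 0 = 10
2^(10 - 1) = 2^9 = 512
Verification: sum of C(10,k) for even k = 1 + 45 + 210 + 210 + 45 + 1 = 512
Result = 512


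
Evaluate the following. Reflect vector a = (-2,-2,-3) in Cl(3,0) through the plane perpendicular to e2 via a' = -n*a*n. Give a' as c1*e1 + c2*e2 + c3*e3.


Reflection formula: a' = -n*a*n, with n = e2 (unit vector, n^2 = 1).
For reflection through hyperplane perp to e2:
The component along e2 flips sign, others stay.
a = (-2, -2, -3)
a' = (-2, 2, -3)
a' = -2*e1 + 2*e2 - 3*e3


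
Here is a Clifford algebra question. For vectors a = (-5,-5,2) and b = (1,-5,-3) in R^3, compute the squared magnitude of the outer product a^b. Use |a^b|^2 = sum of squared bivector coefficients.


a wedge b = (a1*b2 - a2*b1)*e12 + (a1*b3 - a3*b1)*e13 + (a2*b3 - a3*b2)*e23
e12 coeff: (-5)*(-5) - (-5)*1 = 25 - (-5) = 30
e13 coeff: (-5)*(-3) - 2*1 = 15 - 2 = 13
e23 coeff: (-5)*(-3) - 2*(-5) = 15 - (-10) = 25
|a wedge b|^2 = 30^2 + 13^2 + 25^2
= 900 + 169 + 625
= 1694


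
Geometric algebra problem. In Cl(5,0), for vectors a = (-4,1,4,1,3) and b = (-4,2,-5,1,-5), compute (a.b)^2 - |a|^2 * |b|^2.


a . b = (-4)*(-4) + 1*2 + 4*(-5) + 1*1 + 3*(-5)
= 16 + 2 + (-20) + 1 + (-15) = -16
|a|^2 = (-4)^2 + 1^2 + 4^2 + 1^2 + 3^2 = 43
|b|^2 = (-4)^2 + 2^2 + (-5)^2 + 1^2 + (-5)^2 = 71
(a.b)^2 = (-16)^2 = 256
|a|^2 * |b|^2 = 43 * 71 = 3053
Result = 256 - 3053 = -2797


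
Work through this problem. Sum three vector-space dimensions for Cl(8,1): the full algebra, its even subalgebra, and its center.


n = 8 + 1 = 9
Total dim = 2^9 = 512
Even subalgebra dim = 2^8 = 256
n is odd, so center dim = 2
Sum = 512 + 256 + 2 = 770


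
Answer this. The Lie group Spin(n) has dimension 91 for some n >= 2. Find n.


dim Spin(n) = dim so(n) = n(n-1)/2.
Solve n(n-1)/2 = 91, i.e. n^2 - n - 182 = 0.
Discriminant = 1 + 8*91 = 729
n = (1 + sqrt(729))/2 = (1 + 27)/2 = 14


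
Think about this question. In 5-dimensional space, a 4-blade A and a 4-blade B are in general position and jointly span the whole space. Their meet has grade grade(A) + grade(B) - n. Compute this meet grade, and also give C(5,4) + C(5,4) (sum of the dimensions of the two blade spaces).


Meet grade = grade(A) + grade(B) - n
= 4 + 4 - 5 = 3
C(5,4) = 5
C(5,4) = 5
dim_A + dim_B = 5 + 5 = 10


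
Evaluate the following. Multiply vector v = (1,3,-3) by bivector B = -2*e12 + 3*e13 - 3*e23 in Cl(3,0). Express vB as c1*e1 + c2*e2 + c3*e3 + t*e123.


vB has grade-1 (vector) and grade-3 (trivector) parts: vB = (v _| B) + (v ^ B).
Vector part <vB>_1:
  e1: -v2*b12 - v3*b13 = -(3)*(-2) - (-3)*(3) = 15
  e2: v1*b12 - v3*b23 = (1)*(-2) - (-3)*(-3) = -11
  e3: v1*b13 + v2*b23 = (1)*(3) + (3)*(-3) = -6
Trivector part <vB>_3:
  e123: v1*b23 - v2*b13 + v3*b12 = (1)*(-3) - (3)*(3) + (-3)*(-2) = -6
vB = 15*e1 - 11*e2 - 6*e3 - 6*e123


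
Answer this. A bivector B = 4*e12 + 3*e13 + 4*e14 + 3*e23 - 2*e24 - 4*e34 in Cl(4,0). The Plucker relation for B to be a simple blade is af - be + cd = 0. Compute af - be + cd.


Plucker relation: af - be + cd
a*f = 4*(-4) = -16
b*e = 3*(-2) = -6
c*d = 4*3 = 12
af - be + cd = -16 - (-6) + 12
= 2


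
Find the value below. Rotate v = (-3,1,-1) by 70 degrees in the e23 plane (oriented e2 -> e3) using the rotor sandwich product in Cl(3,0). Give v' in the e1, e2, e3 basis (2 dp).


Rotor R = cos(35deg) - sin(35deg)*e23
Rotation angle theta = 2 * 35 = 70 degrees in the e23 plane (e2 -> e3).
The component perpendicular to the plane (e1) is invariant: v'_1 = v1 = -3.00
cos(70deg) = 0.3420, sin(70deg) = 0.9397
v'_2 = v2*cos(theta) - v3*sin(theta) = 1*0.3420 - (-1)*0.9397 = 1.28
v'_3 = v2*sin(theta) + v3*cos(theta) = 1*0.9397 + (-1)*0.3420 = 0.60
v' = -3.00*e1 + 1.28*e2 + 0.60*e3


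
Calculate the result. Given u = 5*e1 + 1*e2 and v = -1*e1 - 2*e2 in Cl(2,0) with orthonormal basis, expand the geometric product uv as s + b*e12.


Expand: (5*e1 + 1*e2)(-1*e1 - 2*e2)
= 5*(-1)*e1e1 + 5*(-2)*e1e2 + 1*(-1)*e2e1 + 1*(-2)*e2e2
Using e1^2 = e2^2 = 1, e2e1 = -e1e2:
Scalar part s = 5*(-1) + 1*(-2) = -5 + (-2) = -7
Bivector part b = 5*(-2) - 1*(-1) = -10 - (-1) = -9
uv = -7 - 9*e12


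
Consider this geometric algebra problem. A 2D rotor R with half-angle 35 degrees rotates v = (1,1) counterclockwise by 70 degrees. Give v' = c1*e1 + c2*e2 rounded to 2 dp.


Rotor R = cos(35deg) - sin(35deg)*e12
Rotation angle theta = 2 * 35 = 70 degrees
v' = R*v*~R rotates v by theta.
cos(70deg) = 0.3420, sin(70deg) = 0.9397
v'_1 = 1*cos(70deg) - 1*sin(70deg)
= 1*0.3420 - 1*0.9397
= -0.60
v'_2 = 1*sin(70deg) + 1*cos(70deg)
= 1*0.9397 + 1*0.3420
= 1.28
v' = -0.60*e1 + 1.28*e2


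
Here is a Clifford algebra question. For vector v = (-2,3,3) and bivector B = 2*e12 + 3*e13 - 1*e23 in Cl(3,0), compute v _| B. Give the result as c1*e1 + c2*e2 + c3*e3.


Left contraction v _| B = <vB>_1 (grade-1 part of the geometric product vB).
Using e1_|e12 = e2, e2_|e12 = -e1, e1_|e13 = e3, e3_|e13 = -e1, e2_|e23 = e3, e3_|e23 = -e2:
e1 coeff: -v2*b12 - v3*b13 = -(3)*(2) - (3)*(3) = -15
e2 coeff: v1*b12 - v3*b23 = (-2)*(2) - (3)*(-1) = -1
e3 coeff: v1*b13 + v2*b23 = (-2)*(3) + (3)*(-1) = -9
v _| B = -15*e1 - 1*e2 - 9*e3


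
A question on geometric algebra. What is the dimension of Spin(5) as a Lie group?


Spin(n) double-covers SO(n); both have Lie algebra so(n) of dimension n(n-1)/2.
n = 5
n(n-1) = 5 * 4 = 20
dim Spin(5) = 20/2 = 10


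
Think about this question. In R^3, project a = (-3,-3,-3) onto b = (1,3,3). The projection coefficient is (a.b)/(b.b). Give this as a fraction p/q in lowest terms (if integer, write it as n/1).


Projection coefficient = (a . b) / (b . b)
a . b = (-3)*1 + (-3)*3 + (-3)*3
= -3 + (-9) + (-9) = -21
b . b = 1^2 + 3^2 + 3^2
= 1 + 9 + 9 = 19
Coefficient = -21/19
In lowest terms: -21/19


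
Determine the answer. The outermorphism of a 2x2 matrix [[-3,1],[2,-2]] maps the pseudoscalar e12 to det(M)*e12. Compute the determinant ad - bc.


The outermorphism of a linear map f sends e1^e2 to f(e1)^f(e2).
f(e1) = -3*e1 + 2*e2
f(e2) = 1*e1 - 2*e2
f(e1) ^ f(e2) = (-3*e1 + 2*e2) ^ (1*e1 - 2*e2)
= (-3)*(-2)*e12 + 2*1*e21
= (6 - 2)*e12
= 4*e12
Coefficient = 4


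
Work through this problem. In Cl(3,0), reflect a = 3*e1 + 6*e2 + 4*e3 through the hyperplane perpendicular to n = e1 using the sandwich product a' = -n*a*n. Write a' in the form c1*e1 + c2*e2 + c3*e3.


Reflection formula: a' = -n*a*n, with n = e1 (unit vector, n^2 = 1).
For reflection through hyperplane perp to e1:
The component along e1 flips sign, others stay.
a = (3, 6, 4)
a' = (-3, 6, 4)
a' = -3*e1 + 6*e2 + 4*e3


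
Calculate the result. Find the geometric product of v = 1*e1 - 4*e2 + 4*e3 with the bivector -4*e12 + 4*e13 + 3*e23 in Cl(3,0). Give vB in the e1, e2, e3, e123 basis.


vB has grade-1 (vector) and grade-3 (trivector) parts: vB = (v _| B) + (v ^ B).
Vector part <vB>_1:
  e1: -v2*b12 - v3*b13 = -(-4)*(-4) - (4)*(4) = -32
  e2: v1*b12 - v3*b23 = (1)*(-4) - (4)*(3) = -16
  e3: v1*b13 + v2*b23 = (1)*(4) + (-4)*(3) = -8
Trivector part <vB>_3:
  e123: v1*b23 - v2*b13 + v3*b12 = (1)*(3) - (-4)*(4) + (4)*(-4) = 3
vB = -32*e1 - 16*e2 - 8*e3 + 3*e123


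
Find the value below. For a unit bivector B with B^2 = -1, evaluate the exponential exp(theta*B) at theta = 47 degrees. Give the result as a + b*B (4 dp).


For a unit bivector B with B^2 = -1, the exponential series gives
e^(theta*B) = cos(theta) + sin(theta)*B (the GA analogue of Euler's formula).
theta = 47 degrees = 0.820305 rad
cos(47 deg) = 0.6820
sin(47 deg) = 0.7314
exp(theta*B) = 0.6820 + 0.7314*B


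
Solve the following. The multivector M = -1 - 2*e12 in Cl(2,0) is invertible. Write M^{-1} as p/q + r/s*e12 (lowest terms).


M = -1 - 2*e12, where e12^2 = -1.
Since M commutes with its reverse ~M = a - b*e12, M * ~M = a^2 - b^2*e12^2 = a^2 + b^2.
So M^{-1} = ~M / (a^2 + b^2) = (a - b*e12)/(a^2 + b^2).
a^2 + b^2 = 1 + 4 = 5
Scalar part = -1/5 = -1/5
Bivector coeff = 2/5 = 2/5
M^{-1} = -1/5 + 2/5*e12


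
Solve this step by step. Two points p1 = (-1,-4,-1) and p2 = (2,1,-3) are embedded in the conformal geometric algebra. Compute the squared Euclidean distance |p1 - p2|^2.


p1 - p2 = (-3, -5, 2)
|p1 - p2|^2 = (-3)^2 + (-5)^2 + 2^2
= 9 + 25 + 4
= 38


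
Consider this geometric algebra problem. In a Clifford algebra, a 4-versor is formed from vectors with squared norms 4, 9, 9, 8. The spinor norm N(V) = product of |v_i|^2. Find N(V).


Spinor norm N(V) = |v1|^2 * |v2|^2 * ... * |v4|^2
= 4 * 9 * 9 * 8
Running product: 4, 36, 324, 2592
N(V) = 2592


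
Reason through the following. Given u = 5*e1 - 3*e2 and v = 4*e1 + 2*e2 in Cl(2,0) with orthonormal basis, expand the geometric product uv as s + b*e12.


Expand: (5*e1 - 3*e2)(4*e1 + 2*e2)
= 5*4*e1e1 + 5*2*e1e2 + (-3)*4*e2e1 + (-3)*2*e2e2
Using e1^2 = e2^2 = 1, e2e1 = -e1e2:
Scalar part s = 5*4 + (-3)*2 = 20 + (-6) = 14
Bivector part b = 5*2 - (-3)*4 = 10 - (-12) = 22
uv = 14 + 22*e12


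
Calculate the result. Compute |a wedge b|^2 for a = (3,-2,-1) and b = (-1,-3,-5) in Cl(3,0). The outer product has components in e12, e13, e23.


a wedge b = (a1*b2 - a2*b1)*e12 + (a1*b3 - a3*b1)*e13 + (a2*b3 - a3*b2)*e23
e12 coeff: 3*(-3) - (-2)*(-1) = -9 - 2 = -11
e13 coeff: 3*(-5) - (-1)*(-1) = -15 - 1 = -16
e23 coeff: (-2)*(-5) - (-1)*(-3) = 10 - 3 = 7
|a wedge b|^2 = (-11)^2 + (-16)^2 + 7^2
= 121 + 256 + 49
= 426


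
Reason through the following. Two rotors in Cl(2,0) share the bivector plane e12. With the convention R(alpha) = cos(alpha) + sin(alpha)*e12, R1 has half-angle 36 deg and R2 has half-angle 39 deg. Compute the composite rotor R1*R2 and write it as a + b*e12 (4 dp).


Same-plane rotors commute and their half-angles add:
R1*R2 = cos(a1 + a2) + sin(a1 + a2)*e12.
a1 + a2 = 36 + 39 = 75 deg
cos(75 deg) = 0.2588
sin(75 deg) = 0.9659
R1*R2 = 0.2588 + 0.9659*e12


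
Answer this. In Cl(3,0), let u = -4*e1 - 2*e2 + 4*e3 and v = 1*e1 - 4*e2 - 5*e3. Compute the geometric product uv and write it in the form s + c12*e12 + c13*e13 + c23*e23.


In Cl(3,0): e_i^2 = 1, e_ie_j = -e_je_i for i != j.
Scalar part = u . v = (-4)*1 + (-2)*(-4) + 4*(-5)
= -4 + 8 + (-20) = -16
e12 coeff = (-4)*(-4) - (-2)*1 = 16 - (-2) = 18
e13 coeff = (-4)*(-5) - 4*1 = 20 - 4 = 16
e23 coeff = (-2)*(-5) - 4*(-4) = 10 - (-16) = 26
uv = -16 + 18*e12 + 16*e13 + 26*e23


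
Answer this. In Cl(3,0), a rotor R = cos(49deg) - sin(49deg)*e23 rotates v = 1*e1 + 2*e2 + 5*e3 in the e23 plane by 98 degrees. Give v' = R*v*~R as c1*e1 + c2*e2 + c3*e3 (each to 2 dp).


Rotor R = cos(49deg) - sin(49deg)*e23
Rotation angle theta = 2 * 49 = 98 degrees in the e23 plane (e2 -> e3).
The component perpendicular to the plane (e1) is invariant: v'_1 = v1 = 1.00
cos(98deg) = -0.1392, sin(98deg) = 0.9903
v'_2 = v2*cos(theta) - v3*sin(theta) = 2*(-0.1392) - 5*0.9903 = -5.23
v'_3 = v2*sin(theta) + v3*cos(theta) = 2*0.9903 + 5*(-0.1392) = 1.28
v' = 1.00*e1 - 5.23*e2 + 1.28*e3


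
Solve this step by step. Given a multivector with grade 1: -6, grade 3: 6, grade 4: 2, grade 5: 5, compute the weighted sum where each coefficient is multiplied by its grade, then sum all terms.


Grade-weighted sum = sum of grade_k * coefficient_k
1*(-6) = -6
3*6 = 18
4*2 = 8
5*5 = 25
Total = -6 + 18 + 8 + 25 = 45


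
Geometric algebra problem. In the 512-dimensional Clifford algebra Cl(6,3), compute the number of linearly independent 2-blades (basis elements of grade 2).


Number of grade-k basis blades in Cl(p,q) with n = p + q is C(n, k).
n = 6 + 3 = 9
C(9, 2) = 9! / (2! * 7!)
= 362880 / (2 * 5040)
= 36


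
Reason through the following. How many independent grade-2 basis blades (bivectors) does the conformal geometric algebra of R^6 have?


The conformal model of R^6 uses Cl(7,1) with m = 6 + 2 = 8 generators.
Number of grade-2 blades = C(m, 2) = C(8, 2)
= 8*7/2 = 28


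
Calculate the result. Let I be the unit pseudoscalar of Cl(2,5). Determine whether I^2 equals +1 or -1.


The pseudoscalar I = e1...e_n (product of all n generators) of Cl(p,q) satisfies I^2 = (-1)^(q + n(n-1)/2).
p = 2, q = 5, n = p + q = 7
n(n-1)/2 = 7 * 6 / 2 = 21
Exponent = q + n(n-1)/2 = 5 + 21 = 26
I^2 = (-1)^26 = +1


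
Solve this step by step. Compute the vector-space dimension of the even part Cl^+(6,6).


Even subalgebra dimension = 2^(n-1)
n = 6 + 6 = 12
2^(12 - 1) = 2^11 = 2048
Verification: sum of C(12,k) for even k = 1 + 66 + 495 + 924 + 495 + 66 + 1 = 2048
Result = 2048


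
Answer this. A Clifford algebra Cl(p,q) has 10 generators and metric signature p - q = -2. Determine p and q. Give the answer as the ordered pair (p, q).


We need p + q = 10 and p - q = -2.
Adding: 2p = 10 + (-2) = 8, so p = 4.
Then q = 10 - 4 = 6.
(p, q) = (4, 6)


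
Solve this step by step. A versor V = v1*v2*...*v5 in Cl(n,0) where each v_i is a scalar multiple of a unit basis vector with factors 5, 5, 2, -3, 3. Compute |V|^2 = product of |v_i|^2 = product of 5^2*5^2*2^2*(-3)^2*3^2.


Each vector v_i has |v_i|^2 = s_i^2
Squared scales: 5^2 = 25, 5^2 = 25, 2^2 = 4, (-3)^2 = 9, 3^2 = 9
|V|^2 = 25 * 25 * 4 * 9 * 9
= 202500


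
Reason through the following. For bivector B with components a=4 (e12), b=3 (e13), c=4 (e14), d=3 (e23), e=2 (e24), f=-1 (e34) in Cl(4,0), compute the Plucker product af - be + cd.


Plucker relation: af - be + cd
a*f = 4*(-1) = -4
b*e = 3*2 = 6
c*d = 4*3 = 12
af - be + cd = -4 - 6 + 12
= 2


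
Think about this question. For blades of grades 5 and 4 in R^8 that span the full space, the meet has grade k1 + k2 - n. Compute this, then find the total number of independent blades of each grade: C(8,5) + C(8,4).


Meet grade = grade(A) + grade(B) - n
= 5 + 4 - 8 = 1
C(8,5) = 56
C(8,4) = 70
dim_A + dim_B = 56 + 70 = 126


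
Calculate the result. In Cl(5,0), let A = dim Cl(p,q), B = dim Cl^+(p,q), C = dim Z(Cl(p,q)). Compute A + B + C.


n = 5 + 0 = 5
Total dim = 2^5 = 32
Even subalgebra dim = 2^4 = 16
n is odd, so center dim = 2
Sum = 32 + 16 + 2 = 50


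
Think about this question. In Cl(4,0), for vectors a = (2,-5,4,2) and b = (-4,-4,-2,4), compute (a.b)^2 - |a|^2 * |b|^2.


a . b = 2*(-4) + (-5)*(-4) + 4*(-2) + 2*4
= -8 + 20 + (-8) + 8 = 12
|a|^2 = 2^2 + (-5)^2 + 4^2 + 2^2 = 49
|b|^2 = (-4)^2 + (-4)^2 + (-2)^2 + 4^2 = 52
(a.b)^2 = 12^2 = 144
|a|^2 * |b|^2 = 49 * 52 = 2548
Result = 144 - 2548 = -2404


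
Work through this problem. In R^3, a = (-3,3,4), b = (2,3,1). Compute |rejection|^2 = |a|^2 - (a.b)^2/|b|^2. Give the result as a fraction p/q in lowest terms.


|a|^2 = (-3)^2 + 3^2 + 4^2 = 34
|b|^2 = 2^2 + 3^2 + 1^2 = 14
a . b = (-3)*2 + 3*3 + 4*1 = 7
(a.b)^2 = 7^2 = 49
|rej|^2 = 34 - 49/14
= (476 - 49)/14
= 427/14
In lowest terms: 61/2


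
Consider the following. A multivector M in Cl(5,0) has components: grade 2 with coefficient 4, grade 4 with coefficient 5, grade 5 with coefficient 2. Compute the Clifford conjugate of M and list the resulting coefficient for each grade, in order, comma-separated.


Clifford conjugate sign for grade k: (-1)^(k(k+1)/2)
Grade 2: (-1)^(2*3/2) = (-1)^3 = -1, coeff 4 -> -4
Grade 4: (-1)^(4*5/2) = (-1)^10 = 1, coeff 5 -> 5
Grade 5: (-1)^(5*6/2) = (-1)^15 = -1, coeff 2 -> -2
Conjugated coefficients: -4, 5, -2


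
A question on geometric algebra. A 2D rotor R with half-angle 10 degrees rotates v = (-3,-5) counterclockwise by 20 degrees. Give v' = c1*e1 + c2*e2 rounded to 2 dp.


Rotor R = cos(10deg) - sin(10deg)*e12
Rotation angle theta = 2 * 10 = 20 degrees
v' = R*v*~R rotates v by theta.
cos(20deg) = 0.9397, sin(20deg) = 0.3420
v'_1 = -3*cos(20deg) - (-5)*sin(20deg)
= -3*0.9397 - (-5)*0.3420
= -1.11
v'_2 = -3*sin(20deg) + (-5)*cos(20deg)
= -3*0.3420 + (-5)*0.9397
= -5.72
v' = -1.11*e1 - 5.72*e2


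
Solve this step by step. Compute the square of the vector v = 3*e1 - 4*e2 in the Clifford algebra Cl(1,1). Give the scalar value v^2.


v^2 = sum of c_i^2 * e_i^2
Positive signature terms (e_i^2 = +1): 3^2 = 9
Negative signature terms (e_j^2 = -1): (-4)^2 = 16
v^2 = 9 - 16 = -7


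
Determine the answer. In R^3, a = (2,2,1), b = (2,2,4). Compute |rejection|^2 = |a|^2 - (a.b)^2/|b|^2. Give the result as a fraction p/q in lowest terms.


|a|^2 = 2^2 + 2^2 + 1^2 = 9
|b|^2 = 2^2 + 2^2 + 4^2 = 24
a . b = 2*2 + 2*2 + 1*4 = 12
(a.b)^2 = 12^2 = 144
|rej|^2 = 9 - 144/24
= (216 - 144)/24
= 72/24
In lowest terms: 3/1


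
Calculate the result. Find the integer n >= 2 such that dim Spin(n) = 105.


dim Spin(n) = dim so(n) = n(n-1)/2.
Solve n(n-1)/2 = 105, i.e. n^2 - n - 210 = 0.
Discriminant = 1 + 8*105 = 841
n = (1 + sqrt(841))/2 = (1 + 29)/2 = 15


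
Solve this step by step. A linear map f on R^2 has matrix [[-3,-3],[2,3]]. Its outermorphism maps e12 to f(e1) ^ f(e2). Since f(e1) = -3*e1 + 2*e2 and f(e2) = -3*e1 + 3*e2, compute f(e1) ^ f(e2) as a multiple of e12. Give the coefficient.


The outermorphism of a linear map f sends e1^e2 to f(e1)^f(e2).
f(e1) = -3*e1 + 2*e2
f(e2) = -3*e1 + 3*e2
f(e1) ^ f(e2) = (-3*e1 + 2*e2) ^ (-3*e1 + 3*e2)
= (-3)*3*e12 + 2*(-3)*e21
= (-9 - (-6))*e12
= -3*e12
Coefficient = -3


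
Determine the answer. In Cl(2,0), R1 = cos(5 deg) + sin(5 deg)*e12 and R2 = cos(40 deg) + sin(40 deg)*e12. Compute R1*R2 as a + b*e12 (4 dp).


Same-plane rotors commute and their half-angles add:
R1*R2 = cos(a1 + a2) + sin(a1 + a2)*e12.
a1 + a2 = 5 + 40 = 45 deg
cos(45 deg) = 0.7071
sin(45 deg) = 0.7071
R1*R2 = 0.7071 + 0.7071*e12


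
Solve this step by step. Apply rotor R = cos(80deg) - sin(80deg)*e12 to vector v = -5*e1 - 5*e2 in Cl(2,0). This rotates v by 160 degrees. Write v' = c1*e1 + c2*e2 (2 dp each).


Rotor R = cos(80deg) - sin(80deg)*e12
Rotation angle theta = 2 * 80 = 160 degrees
v' = R*v*~R rotates v by theta.
cos(160deg) = -0.9397, sin(160deg) = 0.3420
v'_1 = -5*cos(160deg) - (-5)*sin(160deg)
= -5*(-0.9397) - (-5)*0.3420
= 6.41
v'_2 = -5*sin(160deg) + (-5)*cos(160deg)
= -5*0.3420 + (-5)*(-0.9397)
= 2.99
v' = 6.41*e1 + 2.99*e2


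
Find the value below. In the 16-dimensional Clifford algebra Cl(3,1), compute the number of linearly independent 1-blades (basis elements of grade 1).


Number of grade-k basis blades in Cl(p,q) with n = p + q is C(n, k).
n = 3 + 1 = 4
C(4, 1) = 4! / (1! * 3!)
= 24 / (1 * 6)
= 4


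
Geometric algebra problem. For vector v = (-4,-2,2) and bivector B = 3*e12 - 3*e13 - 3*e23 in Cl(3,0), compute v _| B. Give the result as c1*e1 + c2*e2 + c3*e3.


Left contraction v _| B = <vB>_1 (grade-1 part of the geometric product vB).
Using e1_|e12 = e2, e2_|e12 = -e1, e1_|e13 = e3, e3_|e13 = -e1, e2_|e23 = e3, e3_|e23 = -e2:
e1 coeff: -v2*b12 - v3*b13 = -(-2)*(3) - (2)*(-3) = 12
e2 coeff: v1*b12 - v3*b23 = (-4)*(3) - (2)*(-3) = -6
e3 coeff: v1*b13 + v2*b23 = (-4)*(-3) + (-2)*(-3) = 18
v _| B = 12*e1 - 6*e2 + 18*e3


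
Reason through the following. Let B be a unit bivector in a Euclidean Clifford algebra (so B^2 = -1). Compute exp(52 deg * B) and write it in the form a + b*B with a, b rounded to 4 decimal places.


For a unit bivector B with B^2 = -1, the exponential series gives
e^(theta*B) = cos(theta) + sin(theta)*B (the GA analogue of Euler's formula).
theta = 52 degrees = 0.907571 rad
cos(52 deg) = 0.6157
sin(52 deg) = 0.7880
exp(theta*B) = 0.6157 + 0.7880*B


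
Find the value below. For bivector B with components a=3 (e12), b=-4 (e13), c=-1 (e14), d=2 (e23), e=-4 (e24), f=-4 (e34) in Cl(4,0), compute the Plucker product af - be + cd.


Plucker relation: af - be + cd
a*f = 3*(-4) = -12
b*e = (-4)*(-4) = 16
c*d = (-1)*2 = -2
af - be + cd = -12 - 16 + (-2)
= -30


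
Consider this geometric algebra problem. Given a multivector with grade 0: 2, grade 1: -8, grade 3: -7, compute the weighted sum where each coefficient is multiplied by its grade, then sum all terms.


Grade-weighted sum = sum of grade_k * coefficient_k
0*2 = 0
1*(-8) = -8
3*(-7) = -21
Total = 0 + (-8) + (-21) = -29


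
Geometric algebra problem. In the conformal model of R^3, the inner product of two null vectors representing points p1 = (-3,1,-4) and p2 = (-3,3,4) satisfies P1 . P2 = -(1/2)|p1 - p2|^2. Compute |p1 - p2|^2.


p1 - p2 = (0, -2, -8)
|p1 - p2|^2 = 0^2 + (-2)^2 + (-8)^2
= 0 + 4 + 64
= 68


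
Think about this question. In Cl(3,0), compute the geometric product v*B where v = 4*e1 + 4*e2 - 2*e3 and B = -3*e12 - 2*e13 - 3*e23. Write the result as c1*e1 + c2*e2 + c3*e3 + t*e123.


vB has grade-1 (vector) and grade-3 (trivector) parts: vB = (v _| B) + (v ^ B).
Vector part <vB>_1:
  e1: -v2*b12 - v3*b13 = -(4)*(-3) - (-2)*(-2) = 8
  e2: v1*b12 - v3*b23 = (4)*(-3) - (-2)*(-3) = -18
  e3: v1*b13 + v2*b23 = (4)*(-2) + (4)*(-3) = -20
Trivector part <vB>_3:
  e123: v1*b23 - v2*b13 + v3*b12 = (4)*(-3) - (4)*(-2) + (-2)*(-3) = 2
vB = 8*e1 - 18*e2 - 20*e3 + 2*e123


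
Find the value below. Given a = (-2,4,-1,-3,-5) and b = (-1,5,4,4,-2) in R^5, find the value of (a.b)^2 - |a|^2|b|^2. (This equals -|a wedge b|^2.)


a . b = (-2)*(-1) + 4*5 + (-1)*4 + (-3)*4 + (-5)*(-2)
= 2 + 20 + (-4) + (-12) + 10 = 16
|a|^2 = (-2)^2 + 4^2 + (-1)^2 + (-3)^2 + (-5)^2 = 55
|b|^2 = (-1)^2 + 5^2 + 4^2 + 4^2 + (-2)^2 = 62
(a.b)^2 = 16^2 = 256
|a|^2 * |b|^2 = 55 * 62 = 3410
Result = 256 - 3410 = -3154


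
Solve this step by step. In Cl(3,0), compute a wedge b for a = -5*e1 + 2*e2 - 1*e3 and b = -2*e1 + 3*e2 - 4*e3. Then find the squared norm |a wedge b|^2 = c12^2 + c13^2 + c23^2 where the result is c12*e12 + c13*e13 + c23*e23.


a wedge b = (a1*b2 - a2*b1)*e12 + (a1*b3 - a3*b1)*e13 + (a2*b3 - a3*b2)*e23
e12 coeff: (-5)*3 - 2*(-2) = -15 - (-4) = -11
e13 coeff: (-5)*(-4) - (-1)*(-2) = 20 - 2 = 18
e23 coeff: 2*(-4) - (-1)*3 = -8 - (-3) = -5
|a wedge b|^2 = (-11)^2 + 18^2 + (-5)^2
= 121 + 324 + 25
= 470


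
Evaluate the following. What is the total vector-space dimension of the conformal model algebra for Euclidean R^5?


The conformal model of R^5 uses Cl(6,1): the 5 Euclidean generators plus two extra orthogonal generators e+ (e+^2 = +1) and e- (e-^2 = -1), from which the null vectors e0, einf are built.
Number of generators m = 5 + 2 = 7.
dim Cl(p,q) = 2^m = 2^7 = 128


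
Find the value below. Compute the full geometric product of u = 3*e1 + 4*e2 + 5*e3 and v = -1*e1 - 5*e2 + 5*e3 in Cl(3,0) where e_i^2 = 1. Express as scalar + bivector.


In Cl(3,0): e_i^2 = 1, e_ie_j = -e_je_i for i != j.
Scalar part = u . v = 3*(-1) + 4*(-5) + 5*5
= -3 + (-20) + 25 = 2
e12 coeff = 3*(-5) - 4*(-1) = -15 - (-4) = -11
e13 coeff = 3*5 - 5*(-1) = 15 - (-5) = 20
e23 coeff = 4*5 - 5*(-5) = 20 - (-25) = 45
uv = 2 - 11*e12 + 20*e13 + 45*e23


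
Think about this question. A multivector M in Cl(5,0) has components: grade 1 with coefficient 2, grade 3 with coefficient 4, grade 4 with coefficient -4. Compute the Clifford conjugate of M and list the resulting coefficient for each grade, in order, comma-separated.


Clifford conjugate sign for grade k: (-1)^(k(k+1)/2)
Grade 1: (-1)^(1*2/2) = (-1)^1 = -1, coeff 2 -> -2
Grade 3: (-1)^(3*4/2) = (-1)^6 = 1, coeff 4 -> 4
Grade 4: (-1)^(4*5/2) = (-1)^10 = 1, coeff -4 -> -4
Conjugated coefficients: -2, 4, -4


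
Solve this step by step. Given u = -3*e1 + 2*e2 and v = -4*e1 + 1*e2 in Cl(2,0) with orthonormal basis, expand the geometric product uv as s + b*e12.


Expand: (-3*e1 + 2*e2)(-4*e1 + 1*e2)
= (-3)*(-4)*e1e1 + (-3)*1*e1e2 + 2*(-4)*e2e1 + 2*1*e2e2
Using e1^2 = e2^2 = 1, e2e1 = -e1e2:
Scalar part s = (-3)*(-4) + 2*1 = 12 + 2 = 14
Bivector part b = (-3)*1 - 2*(-4) = -3 - (-8) = 5
uv = 14 + 5*e12


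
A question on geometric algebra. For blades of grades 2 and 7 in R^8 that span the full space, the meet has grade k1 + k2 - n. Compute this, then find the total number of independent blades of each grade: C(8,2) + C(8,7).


Meet grade = grade(A) + grade(B) - n
= 2 + 7 - 8 = 1
C(8,2) = 28
C(8,7) = 8
dim_A + dim_B = 28 + 8 = 36


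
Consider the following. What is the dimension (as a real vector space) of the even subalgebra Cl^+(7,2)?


Even subalgebra dimension = 2^(n-1)
n = 7 + 2 = 9
2^(9 - 1) = 2^8 = 256
Verification: sum of C(9,k) for even k = 1 + 36 + 126 + 84 + 9 = 256
Result = 256


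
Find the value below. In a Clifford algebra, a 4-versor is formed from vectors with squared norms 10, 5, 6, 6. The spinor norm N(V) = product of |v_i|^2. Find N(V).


Spinor norm N(V) = |v1|^2 * |v2|^2 * ... * |v4|^2
= 10 * 5 * 6 * 6
Running product: 10, 50, 300, 1800
N(V) = 1800


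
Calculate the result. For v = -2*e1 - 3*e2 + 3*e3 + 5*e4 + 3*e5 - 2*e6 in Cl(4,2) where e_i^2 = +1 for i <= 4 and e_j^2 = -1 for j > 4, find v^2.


v^2 = sum of c_i^2 * e_i^2
Positive signature terms (e_i^2 = +1): (-2)^2 + (-3)^2 + 3^2 + 5^2 = 47
Negative signature terms (e_j^2 = -1): 3^2 + (-2)^2 = 13
v^2 = 47 - 13 = 34


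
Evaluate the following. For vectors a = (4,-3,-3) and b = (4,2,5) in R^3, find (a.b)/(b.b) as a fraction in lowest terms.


Projection coefficient = (a . b) / (b . b)
a . b = 4*4 + (-3)*2 + (-3)*5
= 16 + (-6) + (-15) = -5
b . b = 4^2 + 2^2 + 5^2
= 16 + 4 + 25 = 45
Coefficient = -5/45
In lowest terms: -1/9


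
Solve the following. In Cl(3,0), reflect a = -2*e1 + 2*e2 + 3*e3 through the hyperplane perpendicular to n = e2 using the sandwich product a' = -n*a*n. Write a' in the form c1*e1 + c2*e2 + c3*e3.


Reflection formula: a' = -n*a*n, with n = e2 (unit vector, n^2 = 1).
For reflection through hyperplane perp to e2:
The component along e2 flips sign, others stay.
a = (-2, 2, 3)
a' = (-2, -2, 3)
a' = -2*e1 - 2*e2 + 3*e3


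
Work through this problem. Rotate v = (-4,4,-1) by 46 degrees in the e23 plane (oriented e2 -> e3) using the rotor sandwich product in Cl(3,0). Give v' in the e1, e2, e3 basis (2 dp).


Rotor R = cos(23deg) - sin(23deg)*e23
Rotation angle theta = 2 * 23 = 46 degrees in the e23 plane (e2 -> e3).
The component perpendicular to the plane (e1) is invariant: v'_1 = v1 = -4.00
cos(46deg) = 0.6947, sin(46deg) = 0.7193
v'_2 = v2*cos(theta) - v3*sin(theta) = 4*0.6947 - (-1)*0.7193 = 3.50
v'_3 = v2*sin(theta) + v3*cos(theta) = 4*0.7193 + (-1)*0.6947 = 2.18
v' = -4.00*e1 + 3.50*e2 + 2.18*e3


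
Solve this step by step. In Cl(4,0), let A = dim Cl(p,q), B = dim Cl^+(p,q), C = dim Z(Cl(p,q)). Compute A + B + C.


n = 4 + 0 = 4
Total dim = 2^4 = 16
Even subalgebra dim = 2^3 = 8
n is even, so center dim = 1
Sum = 16 + 8 + 1 = 25


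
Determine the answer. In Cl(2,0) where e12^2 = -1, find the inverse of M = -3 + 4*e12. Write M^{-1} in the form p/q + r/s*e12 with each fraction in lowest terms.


M = -3 + 4*e12, where e12^2 = -1.
Since M commutes with its reverse ~M = a - b*e12, M * ~M = a^2 - b^2*e12^2 = a^2 + b^2.
So M^{-1} = ~M / (a^2 + b^2) = (a - b*e12)/(a^2 + b^2).
a^2 + b^2 = 9 + 16 = 25
Scalar part = -3/25 = -3/25
Bivector coeff = -4/25 = -4/25
M^{-1} = -3/25 - 4/25*e12


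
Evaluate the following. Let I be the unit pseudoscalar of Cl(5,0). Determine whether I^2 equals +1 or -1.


The pseudoscalar I = e1...e_n (product of all n generators) of Cl(p,q) satisfies I^2 = (-1)^(q + n(n-1)/2).
p = 5, q = 0, n = p + q = 5
n(n-1)/2 = 5 * 4 / 2 = 10
Exponent = q + n(n-1)/2 = 0 + 10 = 10
I^2 = (-1)^10 = +1


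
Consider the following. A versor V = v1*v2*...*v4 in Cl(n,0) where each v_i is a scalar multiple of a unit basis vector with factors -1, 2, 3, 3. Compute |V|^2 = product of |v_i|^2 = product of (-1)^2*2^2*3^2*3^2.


Each vector v_i has |v_i|^2 = s_i^2
Squared scales: (-1)^2 = 1, 2^2 = 4, 3^2 = 9, 3^2 = 9
|V|^2 = 1 * 4 * 9 * 9
= 324


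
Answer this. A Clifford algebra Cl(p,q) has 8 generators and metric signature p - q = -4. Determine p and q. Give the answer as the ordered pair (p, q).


We need p + q = 8 and p - q = -4.
Adding: 2p = 8 + (-4) = 4, so p = 2.
Then q = 8 - 2 = 6.
(p, q) = (2, 6)


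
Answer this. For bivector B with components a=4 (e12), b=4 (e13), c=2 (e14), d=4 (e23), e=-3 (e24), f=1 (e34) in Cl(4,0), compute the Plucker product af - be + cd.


Plucker relation: af - be + cd
a*f = 4*1 = 4
b*e = 4*(-3) = -12
c*d = 2*4 = 8
af - be + cd = 4 - (-12) + 8
= 24


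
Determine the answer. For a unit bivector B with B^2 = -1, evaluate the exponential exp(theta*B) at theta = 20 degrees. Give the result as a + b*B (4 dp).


For a unit bivector B with B^2 = -1, the exponential series gives
e^(theta*B) = cos(theta) + sin(theta)*B (the GA analogue of Euler's formula).
theta = 20 degrees = 0.349066 rad
cos(20 deg) = 0.9397
sin(20 deg) = 0.3420
exp(theta*B) = 0.9397 + 0.3420*B


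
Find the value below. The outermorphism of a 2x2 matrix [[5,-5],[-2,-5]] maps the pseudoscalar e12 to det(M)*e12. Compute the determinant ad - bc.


The outermorphism of a linear map f sends e1^e2 to f(e1)^f(e2).
f(e1) = 5*e1 - 2*e2
f(e2) = -5*e1 - 5*e2
f(e1) ^ f(e2) = (5*e1 - 2*e2) ^ (-5*e1 - 5*e2)
= 5*(-5)*e12 + (-2)*(-5)*e21
= (-25 - 10)*e12
= -35*e12
Coefficient = -35


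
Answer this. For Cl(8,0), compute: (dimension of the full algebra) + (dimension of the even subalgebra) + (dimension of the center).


n = 8 + 0 = 8
Total dim = 2^8 = 256
Even subalgebra dim = 2^7 = 128
n is even, so center dim = 1
Sum = 256 + 128 + 1 = 385


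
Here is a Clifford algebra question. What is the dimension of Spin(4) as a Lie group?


Spin(n) double-covers SO(n); both have Lie algebra so(n) of dimension n(n-1)/2.
n = 4
n(n-1) = 4 * 3 = 12
dim Spin(4) = 12/2 = 6


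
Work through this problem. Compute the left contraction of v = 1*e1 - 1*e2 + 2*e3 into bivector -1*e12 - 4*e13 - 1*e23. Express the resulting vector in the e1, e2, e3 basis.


Left contraction v _| B = <vB>_1 (grade-1 part of the geometric product vB).
Using e1_|e12 = e2, e2_|e12 = -e1, e1_|e13 = e3, e3_|e13 = -e1, e2_|e23 = e3, e3_|e23 = -e2:
e1 coeff: -v2*b12 - v3*b13 = -(-1)*(-1) - (2)*(-4) = 7
e2 coeff: v1*b12 - v3*b23 = (1)*(-1) - (2)*(-1) = 1
e3 coeff: v1*b13 + v2*b23 = (1)*(-4) + (-1)*(-1) = -3
v _| B = 7*e1 + 1*e2 - 3*e3


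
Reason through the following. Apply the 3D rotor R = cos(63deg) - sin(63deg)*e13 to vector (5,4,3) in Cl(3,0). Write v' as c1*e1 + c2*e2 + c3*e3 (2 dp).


Rotor R = cos(63deg) - sin(63deg)*e13
Rotation angle theta = 2 * 63 = 126 degrees in the e13 plane (e1 -> e3).
The component perpendicular to the plane (e2) is invariant: v'_2 = v2 = 4.00
cos(126deg) = -0.5878, sin(126deg) = 0.8090
v'_1 = v1*cos(theta) - v3*sin(theta) = 5*(-0.5878) - 3*0.8090 = -5.37
v'_3 = v1*sin(theta) + v3*cos(theta) = 5*0.8090 + 3*(-0.5878) = 2.28
v' = -5.37*e1 + 4.00*e2 + 2.28*e3


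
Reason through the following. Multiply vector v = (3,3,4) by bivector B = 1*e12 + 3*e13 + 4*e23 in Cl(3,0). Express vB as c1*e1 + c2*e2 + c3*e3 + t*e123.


vB has grade-1 (vector) and grade-3 (trivector) parts: vB = (v _| B) + (v ^ B).
Vector part <vB>_1:
  e1: -v2*b12 - v3*b13 = -(3)*(1) - (4)*(3) = -15
  e2: v1*b12 - v3*b23 = (3)*(1) - (4)*(4) = -13
  e3: v1*b13 + v2*b23 = (3)*(3) + (3)*(4) = 21
Trivector part <vB>_3:
  e123: v1*b23 - v2*b13 + v3*b12 = (3)*(4) - (3)*(3) + (4)*(1) = 7
vB = -15*e1 - 13*e2 + 21*e3 + 7*e123


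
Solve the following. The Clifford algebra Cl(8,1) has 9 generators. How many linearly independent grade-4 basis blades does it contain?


Number of grade-k basis blades in Cl(p,q) with n = p + q is C(n, k).
n = 8 + 1 = 9
C(9, 4) = 9! / (4! * 5!)
= 362880 / (24 * 120)
= 126


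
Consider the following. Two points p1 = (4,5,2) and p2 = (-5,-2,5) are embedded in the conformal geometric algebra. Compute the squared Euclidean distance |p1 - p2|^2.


p1 - p2 = (9, 7, -3)
|p1 - p2|^2 = 9^2 + 7^2 + (-3)^2
= 81 + 49 + 9
= 139


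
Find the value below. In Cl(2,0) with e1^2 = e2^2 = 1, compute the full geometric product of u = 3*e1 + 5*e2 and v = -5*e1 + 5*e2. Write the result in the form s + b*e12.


Expand: (3*e1 + 5*e2)(-5*e1 + 5*e2)
= 3*(-5)*e1e1 + 3*5*e1e2 + 5*(-5)*e2e1 + 5*5*e2e2
Using e1^2 = e2^2 = 1, e2e1 = -e1e2:
Scalar part s = 3*(-5) + 5*5 = -15 + 25 = 10
Bivector part b = 3*5 - 5*(-5) = 15 - (-25) = 40
uv = 10 + 40*e12
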